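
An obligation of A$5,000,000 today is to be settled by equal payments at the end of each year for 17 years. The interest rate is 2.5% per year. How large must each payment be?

A$364,638.85

Level ordinary annuity; solve PV = PMT × [(1 − (1+r)^−n)/r] for PMT.
Periodic rate r = 0.025 per year.
With n = 17: PMT = 5,000,000 / ([(1 − (1+r)^−n)/r]) = A$364,638.85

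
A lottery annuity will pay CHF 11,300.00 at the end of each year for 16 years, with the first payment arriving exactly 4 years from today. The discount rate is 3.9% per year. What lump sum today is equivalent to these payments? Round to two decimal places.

CHF 118,264.06

Ordinary annuity of 16 payments, first payment at period 4.
Periodic rate r = 0.039 per year.
The ordinary-annuity PV formula values the stream one period before the first payment (period 3); discount that back 3 periods:
PV₀ = 11,300 × [1 − (1+r)^−16] / r × (1+r)^−3 = CHF 118,264.06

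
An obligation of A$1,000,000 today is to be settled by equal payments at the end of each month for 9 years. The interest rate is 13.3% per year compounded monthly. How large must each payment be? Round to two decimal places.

A$15,926.50

Level ordinary annuity; solve PV = PMT × [(1 − (1+r)^−n)/r] for PMT.
Periodic rate r = 0.133/12 per month; n is counted in months.
With n = 108: PMT = 1,000,000 / ([(1 − (1+r)^−n)/r]) = A$15,926.50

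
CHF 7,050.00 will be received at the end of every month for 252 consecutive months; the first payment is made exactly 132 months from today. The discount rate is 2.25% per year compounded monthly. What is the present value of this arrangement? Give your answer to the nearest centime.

CHF 1,106,950.13

Ordinary annuity of 252 payments, first payment at period 132.
Periodic rate r = 0.0225/12 per month; n is counted in months.
The ordinary-annuity PV formula values the stream one period before the first payment (period 131); discount that back 131 periods:
PV₀ = 7,050 × [1 − (1+r)^−252] / r × (1+r)^−131 = CHF 1,106,950.13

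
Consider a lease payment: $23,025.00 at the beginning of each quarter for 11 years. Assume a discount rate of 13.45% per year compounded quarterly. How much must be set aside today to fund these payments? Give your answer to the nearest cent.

This is an annuity due: 44 payments of $23,025.00 at the beginning of each quarter.
Periodic rate r = 0.1345/4 per quarter; n is counted in quarters.
PV = PMT × [(1 − (1+r)^−n)/r] × (1+r) = 23,025 × [1 − (1+r)^−44] / r × (1+r) = $542,614.52

$542,614.52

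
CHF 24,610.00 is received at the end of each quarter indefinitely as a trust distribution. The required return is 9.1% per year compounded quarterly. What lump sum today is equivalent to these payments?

Periodic rate r = 0.091/4 per quarter.
Level perpetuity: PV = PMT / r = 24,610 / (0.091/4) = CHF 1,081,758.24.

CHF 1,081,758.24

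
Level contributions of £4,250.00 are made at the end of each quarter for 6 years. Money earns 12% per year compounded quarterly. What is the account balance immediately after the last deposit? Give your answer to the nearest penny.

This is an ordinary annuity: 24 deposits of £4,250.00 at the end of each quarter.
Periodic rate r = 0.12/4 per quarter; n is counted in quarters.
FV = PMT × [((1+r)^n − 1)/r] = 4,250 × [(1+r)^24 − 1] / r = £146,312.50

£146,312.50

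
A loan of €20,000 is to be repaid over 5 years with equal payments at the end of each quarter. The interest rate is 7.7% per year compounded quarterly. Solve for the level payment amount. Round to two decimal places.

€1,214.30

Level ordinary annuity; solve PV = PMT × [(1 − (1+r)^−n)/r] for PMT.
Periodic rate r = 0.077/4 per quarter; n is counted in quarters.
With n = 20: PMT = 20,000 / ([(1 − (1+r)^−n)/r]) = €1,214.30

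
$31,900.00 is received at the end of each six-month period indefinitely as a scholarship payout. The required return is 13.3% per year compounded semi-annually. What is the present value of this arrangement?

$479,699.25

Periodic rate r = 0.133/2 per half-year.
Level perpetuity: PV = PMT / r = 31,900 / (0.133/2) = $479,699.25.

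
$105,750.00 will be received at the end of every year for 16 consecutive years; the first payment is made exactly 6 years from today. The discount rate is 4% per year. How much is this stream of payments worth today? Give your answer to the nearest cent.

Ordinary annuity of 16 payments, first payment at period 6.
Periodic rate r = 0.04 per year.
The ordinary-annuity PV formula values the stream one period before the first payment (period 5); discount that back 5 periods:
PV₀ = 105,750 × [1 − (1+r)^−16] / r × (1+r)^−5 = $1,012,803.45

$1,012,803.45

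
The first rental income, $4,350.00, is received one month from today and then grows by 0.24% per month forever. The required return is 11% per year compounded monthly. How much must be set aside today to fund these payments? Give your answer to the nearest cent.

Periodic rate r = 0.11/12 per month.
Growing perpetuity (Gordon): PV = PMT₁ / (r − g) = 4,350 / (r − 0.0024) = $642,857.14.

$642,857.14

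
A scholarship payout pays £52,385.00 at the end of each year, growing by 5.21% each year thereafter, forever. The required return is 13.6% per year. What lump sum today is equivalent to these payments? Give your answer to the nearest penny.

£624,374.26

Periodic rate r = 0.136 per year.
Growing perpetuity (Gordon): PV = PMT₁ / (r − g) = 52,385 / (r − 0.0521) = £624,374.26.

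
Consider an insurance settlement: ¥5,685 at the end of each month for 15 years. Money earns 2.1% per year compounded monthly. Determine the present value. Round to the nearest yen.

This is an ordinary annuity: 180 payments of ¥5,685 at the end of each month.
Periodic rate r = 0.021/12 per month; n is counted in months.
PV = PMT × [(1 − (1+r)^−n)/r] = 5,685 × [1 − (1+r)^−180] / r = ¥877,147

¥877,147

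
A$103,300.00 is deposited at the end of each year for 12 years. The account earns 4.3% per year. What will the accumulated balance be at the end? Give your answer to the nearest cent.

A$1,579,145.51

This is an ordinary annuity: 12 deposits of A$103,300.00 at the end of each year.
Periodic rate r = 0.043 per year.
FV = PMT × [((1+r)^n − 1)/r] = 103,300 × [(1+r)^12 − 1] / r = A$1,579,145.51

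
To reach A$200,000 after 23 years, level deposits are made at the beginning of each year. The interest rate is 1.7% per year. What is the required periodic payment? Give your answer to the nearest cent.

Level annuity due; solve FV = PMT × [((1+r)^n − 1)/r] × (1+r) for PMT.
Periodic rate r = 0.017 per year.
With n = 23: PMT = 200,000 / ([((1+r)^n − 1)/r] × (1+r)) = A$7,058.93

A$7,058.93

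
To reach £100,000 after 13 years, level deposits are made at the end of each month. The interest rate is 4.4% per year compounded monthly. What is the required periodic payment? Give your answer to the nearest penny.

Level ordinary annuity; solve FV = PMT × [((1+r)^n − 1)/r] for PMT.
Periodic rate r = 0.044/12 per month; n is counted in months.
With n = 156: PMT = 100,000 / ([((1+r)^n − 1)/r]) = £476.22

£476.22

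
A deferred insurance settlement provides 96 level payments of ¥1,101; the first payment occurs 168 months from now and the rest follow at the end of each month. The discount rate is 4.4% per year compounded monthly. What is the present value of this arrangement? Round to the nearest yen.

Ordinary annuity of 96 payments, first payment at period 168.
Periodic rate r = 0.044/12 per month; n is counted in months.
The ordinary-annuity PV formula values the stream one period before the first payment (period 167); discount that back 167 periods:
PV₀ = 1,101 × [1 − (1+r)^−96] / r × (1+r)^−167 = ¥48,278

¥48,278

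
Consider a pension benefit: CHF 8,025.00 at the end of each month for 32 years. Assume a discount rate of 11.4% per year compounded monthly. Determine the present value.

CHF 822,355.13

This is an ordinary annuity: 384 payments of CHF 8,025.00 at the end of each month.
Periodic rate r = 0.114/12 per month; n is counted in months.
PV = PMT × [(1 − (1+r)^−n)/r] = 8,025 × [1 − (1+r)^−384] / r = CHF 822,355.13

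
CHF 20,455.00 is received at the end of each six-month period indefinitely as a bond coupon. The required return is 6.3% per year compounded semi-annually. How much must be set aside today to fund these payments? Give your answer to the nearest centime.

CHF 649,365.08

Periodic rate r = 0.063/2 per half-year.
Level perpetuity: PV = PMT / r = 20,455 / (0.063/2) = CHF 649,365.08.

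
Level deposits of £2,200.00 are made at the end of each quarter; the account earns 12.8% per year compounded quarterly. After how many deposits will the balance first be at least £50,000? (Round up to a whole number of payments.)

Periodic rate r = 0.128/4 per quarter; n is counted in quarters.
Ordinary annuity FV: 50,000 = 2,200 × [((1+r)^n − 1)/r].
(1+r)^n = 1 + 50,000 × r / 2,200, so n = ln(1 + 50,000·r/2,200) / ln(1+r) = 17.35.
Round up to a whole number of payments: n = 18.

18 payments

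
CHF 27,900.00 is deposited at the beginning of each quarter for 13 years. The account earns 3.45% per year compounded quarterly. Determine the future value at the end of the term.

This is an annuity due: 52 deposits of CHF 27,900.00 at the beginning of each quarter.
Periodic rate r = 0.0345/4 per quarter; n is counted in quarters.
FV = PMT × [((1+r)^n − 1)/r] × (1+r) = 27,900 × [(1+r)^52 − 1] / r × (1+r) = CHF 1,836,736.52

CHF 1,836,736.52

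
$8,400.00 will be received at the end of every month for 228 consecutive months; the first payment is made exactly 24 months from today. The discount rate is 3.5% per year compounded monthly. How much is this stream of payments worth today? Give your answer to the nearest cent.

$1,306,914.68

Ordinary annuity of 228 payments, first payment at period 24.
Periodic rate r = 0.035/12 per month; n is counted in months.
The ordinary-annuity PV formula values the stream one period before the first payment (period 23); discount that back 23 periods:
PV₀ = 8,400 × [1 − (1+r)^−228] / r × (1+r)^−23 = $1,306,914.68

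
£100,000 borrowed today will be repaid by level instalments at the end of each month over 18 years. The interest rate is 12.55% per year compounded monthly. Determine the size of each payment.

£1,169.43

Level ordinary annuity; solve PV = PMT × [(1 − (1+r)^−n)/r] for PMT.
Periodic rate r = 0.1255/12 per month; n is counted in months.
With n = 216: PMT = 100,000 / ([(1 − (1+r)^−n)/r]) = £1,169.43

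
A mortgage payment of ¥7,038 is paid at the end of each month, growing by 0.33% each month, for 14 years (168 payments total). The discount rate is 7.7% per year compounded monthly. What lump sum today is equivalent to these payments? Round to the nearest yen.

Periodic rate r = 0.077/12 per month; n is counted in months.
Growing ordinary annuity: PV = PMT₁ × [1 − ((1+g)/(1+r))^n] / (r − g) = 7,038 × [1 − ((1+0.0033)/(1+r))^168] / (r − 0.0033) = ¥917,081.

¥917,081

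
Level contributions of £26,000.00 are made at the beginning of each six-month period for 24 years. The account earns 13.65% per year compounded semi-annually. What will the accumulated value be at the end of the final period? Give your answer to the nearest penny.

This is an annuity due: 48 deposits of £26,000.00 at the beginning of each six-month period.
Periodic rate r = 0.1365/2 per half-year; n is counted in half-years.
FV = PMT × [((1+r)^n − 1)/r] × (1+r) = 26,000 × [(1+r)^48 − 1] / r × (1+r) = £9,272,323.43

£9,272,323.43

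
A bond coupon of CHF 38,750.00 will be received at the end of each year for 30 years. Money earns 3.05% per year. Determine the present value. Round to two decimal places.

This is an ordinary annuity: 30 payments of CHF 38,750.00 at the end of each year.
Periodic rate r = 0.0305 per year.
PV = PMT × [(1 − (1+r)^−n)/r] = 38,750 × [1 − (1+r)^−30] / r = CHF 754,631.65

CHF 754,631.65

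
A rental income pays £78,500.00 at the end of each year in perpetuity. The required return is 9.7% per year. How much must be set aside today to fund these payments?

Periodic rate r = 0.097 per year.
Level perpetuity: PV = PMT / r = 78,500 / (0.097) = £809,278.35.

£809,278.35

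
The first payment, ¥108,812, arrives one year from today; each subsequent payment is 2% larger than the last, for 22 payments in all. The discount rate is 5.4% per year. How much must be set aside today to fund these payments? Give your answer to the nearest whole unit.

¥1,644,716

Periodic rate r = 0.054 per year.
Growing ordinary annuity: PV = PMT₁ × [1 − ((1+g)/(1+r))^n] / (r − g) = 108,812 × [1 − ((1+0.02)/(1+r))^22] / (r − 0.02) = ¥1,644,716.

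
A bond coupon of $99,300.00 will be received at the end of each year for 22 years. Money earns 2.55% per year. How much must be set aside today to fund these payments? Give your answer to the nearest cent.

$1,656,301.29

This is an ordinary annuity: 22 payments of $99,300.00 at the end of each year.
Periodic rate r = 0.0255 per year.
PV = PMT × [(1 − (1+r)^−n)/r] = 99,300 × [1 − (1+r)^−22] / r = $1,656,301.29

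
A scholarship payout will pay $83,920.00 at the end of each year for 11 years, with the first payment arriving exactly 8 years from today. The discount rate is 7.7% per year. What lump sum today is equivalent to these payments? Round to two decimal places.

Ordinary annuity of 11 payments, first payment at period 8.
Periodic rate r = 0.077 per year.
The ordinary-annuity PV formula values the stream one period before the first payment (period 7); discount that back 7 periods:
PV₀ = 83,920 × [1 − (1+r)^−11] / r × (1+r)^−7 = $361,690.06

$361,690.06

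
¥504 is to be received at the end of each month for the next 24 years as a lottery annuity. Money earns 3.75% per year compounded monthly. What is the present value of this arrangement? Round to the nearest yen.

¥95,616

This is an ordinary annuity: 288 payments of ¥504 at the end of each month.
Periodic rate r = 0.0375/12 per month; n is counted in months.
PV = PMT × [(1 − (1+r)^−n)/r] = 504 × [1 − (1+r)^−288] / r = ¥95,616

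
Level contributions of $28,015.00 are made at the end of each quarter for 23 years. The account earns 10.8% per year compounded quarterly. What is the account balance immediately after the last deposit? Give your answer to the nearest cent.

$10,999,113.98

This is an ordinary annuity: 92 deposits of $28,015.00 at the end of each quarter.
Periodic rate r = 0.108/4 per quarter; n is counted in quarters.
FV = PMT × [((1+r)^n − 1)/r] = 28,015 × [(1+r)^92 − 1] / r = $10,999,113.98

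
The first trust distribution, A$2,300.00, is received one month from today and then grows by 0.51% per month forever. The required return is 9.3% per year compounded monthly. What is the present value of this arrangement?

Periodic rate r = 0.093/12 per month.
Growing perpetuity (Gordon): PV = PMT₁ / (r − g) = 2,300 / (r − 0.0051) = A$867,924.53.

A$867,924.53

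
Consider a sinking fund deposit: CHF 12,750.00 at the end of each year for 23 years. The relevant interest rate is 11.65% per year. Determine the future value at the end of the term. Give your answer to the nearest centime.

This is an ordinary annuity: 23 deposits of CHF 12,750.00 at the end of each year.
Periodic rate r = 0.1165 per year.
FV = PMT × [((1+r)^n − 1)/r] = 12,750 × [(1+r)^23 − 1] / r = CHF 1,270,735.59

CHF 1,270,735.59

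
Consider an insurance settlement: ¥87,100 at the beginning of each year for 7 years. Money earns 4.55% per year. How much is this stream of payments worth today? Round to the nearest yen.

This is an annuity due: 7 payments of ¥87,100 at the beginning of each year.
Periodic rate r = 0.0455 per year.
PV = PMT × [(1 − (1+r)^−n)/r] × (1+r) = 87,100 × [1 − (1+r)^−7] / r × (1+r) = ¥535,627

¥535,627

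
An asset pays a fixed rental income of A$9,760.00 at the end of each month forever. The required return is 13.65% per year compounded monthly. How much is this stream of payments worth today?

Periodic rate r = 0.1365/12 per month.
Level perpetuity: PV = PMT / r = 9,760 / (0.1365/12) = A$858,021.98.

A$858,021.98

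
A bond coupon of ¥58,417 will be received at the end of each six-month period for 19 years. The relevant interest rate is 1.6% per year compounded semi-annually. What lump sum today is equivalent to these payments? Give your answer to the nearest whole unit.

This is an ordinary annuity: 38 payments of ¥58,417 at the end of each six-month period.
Periodic rate r = 0.016/2 per half-year; n is counted in half-years.
PV = PMT × [(1 − (1+r)^−n)/r] = 58,417 × [1 − (1+r)^−38] / r = ¥1,907,652

¥1,907,652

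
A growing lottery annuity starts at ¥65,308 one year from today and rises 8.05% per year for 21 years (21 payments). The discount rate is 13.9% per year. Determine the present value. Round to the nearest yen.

¥747,456

Periodic rate r = 0.139 per year.
Growing ordinary annuity: PV = PMT₁ × [1 − ((1+g)/(1+r))^n] / (r − g) = 65,308 × [1 − ((1+0.0805)/(1+r))^21] / (r − 0.0805) = ¥747,456.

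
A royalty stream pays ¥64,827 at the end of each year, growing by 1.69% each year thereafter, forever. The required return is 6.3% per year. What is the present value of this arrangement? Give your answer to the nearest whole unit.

¥1,406,226

Periodic rate r = 0.063 per year.
Growing perpetuity (Gordon): PV = PMT₁ / (r − g) = 64,827 / (r − 0.0169) = ¥1,406,226.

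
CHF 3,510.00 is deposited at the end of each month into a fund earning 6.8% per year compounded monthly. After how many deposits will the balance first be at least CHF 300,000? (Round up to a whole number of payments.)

Periodic rate r = 0.068/12 per month; n is counted in months.
Ordinary annuity FV: 300,000 = 3,510 × [((1+r)^n − 1)/r].
(1+r)^n = 1 + 300,000 × r / 3,510, so n = ln(1 + 300,000·r/3,510) / ln(1+r) = 69.90.
Round up to a whole number of payments: n = 70.

70 payments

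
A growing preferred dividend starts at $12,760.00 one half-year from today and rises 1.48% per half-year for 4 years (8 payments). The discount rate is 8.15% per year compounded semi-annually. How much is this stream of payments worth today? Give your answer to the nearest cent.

$89,937.33

Periodic rate r = 0.0815/2 per half-year; n is counted in half-years.
Growing ordinary annuity: PV = PMT₁ × [1 − ((1+g)/(1+r))^n] / (r − g) = 12,760 × [1 − ((1+0.0148)/(1+r))^8] / (r − 0.0148) = $89,937.33.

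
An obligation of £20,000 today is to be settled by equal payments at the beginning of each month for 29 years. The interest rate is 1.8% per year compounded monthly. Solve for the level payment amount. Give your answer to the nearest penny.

Level annuity due; solve PV = PMT × [(1 − (1+r)^−n)/r] × (1+r) for PMT.
Periodic rate r = 0.018/12 per month; n is counted in months.
With n = 348: PMT = 20,000 / ([(1 − (1+r)^−n)/r] × (1+r)) = £73.70

£73.70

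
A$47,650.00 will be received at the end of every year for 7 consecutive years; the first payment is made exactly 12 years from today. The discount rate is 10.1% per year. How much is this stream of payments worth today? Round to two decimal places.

A$80,234.62

Ordinary annuity of 7 payments, first payment at period 12.
Periodic rate r = 0.101 per year.
The ordinary-annuity PV formula values the stream one period before the first payment (period 11); discount that back 11 periods:
PV₀ = 47,650 × [1 − (1+r)^−7] / r × (1+r)^−11 = A$80,234.62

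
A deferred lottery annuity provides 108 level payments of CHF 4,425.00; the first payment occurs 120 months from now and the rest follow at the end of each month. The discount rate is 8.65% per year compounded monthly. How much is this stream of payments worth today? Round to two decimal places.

Ordinary annuity of 108 payments, first payment at period 120.
Periodic rate r = 0.0865/12 per month; n is counted in months.
The ordinary-annuity PV formula values the stream one period before the first payment (period 119); discount that back 119 periods:
PV₀ = 4,425 × [1 − (1+r)^−108] / r × (1+r)^−119 = CHF 140,919.21

CHF 140,919.21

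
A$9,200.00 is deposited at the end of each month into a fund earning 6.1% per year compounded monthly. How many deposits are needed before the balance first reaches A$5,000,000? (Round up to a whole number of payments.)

262 payments

Periodic rate r = 0.061/12 per month; n is counted in months.
Ordinary annuity FV: 5,000,000 = 9,200 × [((1+r)^n − 1)/r].
(1+r)^n = 1 + 5,000,000 × r / 9,200, so n = ln(1 + 5,000,000·r/9,200) / ln(1+r) = 261.34.
Round up to a whole number of payments: n = 262.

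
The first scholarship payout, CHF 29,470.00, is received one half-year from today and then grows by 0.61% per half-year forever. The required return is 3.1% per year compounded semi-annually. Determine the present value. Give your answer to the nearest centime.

Periodic rate r = 0.031/2 per half-year.
Growing perpetuity (Gordon): PV = PMT₁ / (r − g) = 29,470 / (r − 0.0061) = CHF 3,135,106.38.

CHF 3,135,106.38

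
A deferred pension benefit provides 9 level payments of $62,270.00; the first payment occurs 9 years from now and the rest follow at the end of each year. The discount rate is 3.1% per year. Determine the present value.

$378,013.34

Ordinary annuity of 9 payments, first payment at period 9.
Periodic rate r = 0.031 per year.
The ordinary-annuity PV formula values the stream one period before the first payment (period 8); discount that back 8 periods:
PV₀ = 62,270 × [1 − (1+r)^−9] / r × (1+r)^−8 = $378,013.34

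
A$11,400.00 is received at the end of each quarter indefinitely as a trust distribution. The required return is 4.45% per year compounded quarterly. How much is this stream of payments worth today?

A$1,024,719.10

Periodic rate r = 0.0445/4 per quarter.
Level perpetuity: PV = PMT / r = 11,400 / (0.0445/4) = A$1,024,719.10.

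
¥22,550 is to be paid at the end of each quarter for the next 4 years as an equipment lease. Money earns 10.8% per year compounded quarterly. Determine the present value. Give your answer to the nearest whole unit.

This is an ordinary annuity: 16 payments of ¥22,550 at the end of each quarter.
Periodic rate r = 0.108/4 per quarter; n is counted in quarters.
PV = PMT × [(1 − (1+r)^−n)/r] = 22,550 × [1 − (1+r)^−16] / r = ¥289,860

¥289,860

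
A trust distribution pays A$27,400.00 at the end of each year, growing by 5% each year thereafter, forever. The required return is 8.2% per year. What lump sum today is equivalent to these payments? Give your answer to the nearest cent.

A$856,250.00

Periodic rate r = 0.082 per year.
Growing perpetuity (Gordon): PV = PMT₁ / (r − g) = 27,400 / (r − 0.05) = A$856,250.00.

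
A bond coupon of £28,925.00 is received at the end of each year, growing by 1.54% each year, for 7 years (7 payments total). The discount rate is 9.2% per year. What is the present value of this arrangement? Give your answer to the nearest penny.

Periodic rate r = 0.092 per year.
Growing ordinary annuity: PV = PMT₁ × [1 − ((1+g)/(1+r))^n] / (r − g) = 28,925 × [1 − ((1+0.0154)/(1+r))^7] / (r − 0.0154) = £150,652.58.

£150,652.58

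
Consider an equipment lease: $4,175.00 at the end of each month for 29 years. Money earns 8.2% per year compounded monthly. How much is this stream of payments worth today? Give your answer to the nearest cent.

$553,856.14

This is an ordinary annuity: 348 payments of $4,175.00 at the end of each month.
Periodic rate r = 0.082/12 per month; n is counted in months.
PV = PMT × [(1 − (1+r)^−n)/r] = 4,175 × [1 − (1+r)^−348] / r = $553,856.14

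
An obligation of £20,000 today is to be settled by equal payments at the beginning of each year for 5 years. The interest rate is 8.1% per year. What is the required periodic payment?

Level annuity due; solve PV = PMT × [(1 − (1+r)^−n)/r] × (1+r) for PMT.
Periodic rate r = 0.081 per year.
With n = 5: PMT = 20,000 / ([(1 − (1+r)^−n)/r] × (1+r)) = £4,646.01

£4,646.01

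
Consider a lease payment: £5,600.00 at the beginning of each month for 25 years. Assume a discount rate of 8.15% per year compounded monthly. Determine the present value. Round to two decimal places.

This is an annuity due: 300 payments of £5,600.00 at the beginning of each month.
Periodic rate r = 0.0815/12 per month; n is counted in months.
PV = PMT × [(1 − (1+r)^−n)/r] × (1+r) = 5,600 × [1 − (1+r)^−300] / r × (1+r) = £721,179.75

£721,179.75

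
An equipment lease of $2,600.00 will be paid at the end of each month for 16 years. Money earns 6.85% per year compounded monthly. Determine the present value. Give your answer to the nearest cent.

This is an ordinary annuity: 192 payments of $2,600.00 at the end of each month.
Periodic rate r = 0.0685/12 per month; n is counted in months.
PV = PMT × [(1 − (1+r)^−n)/r] = 2,600 × [1 − (1+r)^−192] / r = $302,777.40

$302,777.40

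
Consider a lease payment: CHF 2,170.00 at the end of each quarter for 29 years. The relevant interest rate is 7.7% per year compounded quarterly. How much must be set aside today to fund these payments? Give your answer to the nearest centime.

CHF 100,383.00

This is an ordinary annuity: 116 payments of CHF 2,170.00 at the end of each quarter.
Periodic rate r = 0.077/4 per quarter; n is counted in quarters.
PV = PMT × [(1 − (1+r)^−n)/r] = 2,170 × [1 − (1+r)^−116] / r = CHF 100,383.00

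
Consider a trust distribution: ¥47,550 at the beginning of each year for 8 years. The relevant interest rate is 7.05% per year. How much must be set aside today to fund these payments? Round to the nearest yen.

This is an annuity due: 8 payments of ¥47,550 at the beginning of each year.
Periodic rate r = 0.0705 per year.
PV = PMT × [(1 − (1+r)^−n)/r] × (1+r) = 47,550 × [1 − (1+r)^−8] / r × (1+r) = ¥303,365

¥303,365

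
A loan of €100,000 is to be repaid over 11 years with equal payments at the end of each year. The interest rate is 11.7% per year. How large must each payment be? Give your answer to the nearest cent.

€16,621.30

Level ordinary annuity; solve PV = PMT × [(1 − (1+r)^−n)/r] for PMT.
Periodic rate r = 0.117 per year.
With n = 11: PMT = 100,000 / ([(1 − (1+r)^−n)/r]) = €16,621.30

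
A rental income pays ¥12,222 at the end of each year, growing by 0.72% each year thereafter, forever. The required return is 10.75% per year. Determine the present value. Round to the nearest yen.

Periodic rate r = 0.1075 per year.
Growing perpetuity (Gordon): PV = PMT₁ / (r − g) = 12,222 / (r − 0.0072) = ¥121,854.

¥121,854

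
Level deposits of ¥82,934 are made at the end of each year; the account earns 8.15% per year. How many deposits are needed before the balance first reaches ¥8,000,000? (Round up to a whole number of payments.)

28 payments

Periodic rate r = 0.0815 per year.
Ordinary annuity FV: 8,000,000 = 82,934 × [((1+r)^n − 1)/r].
(1+r)^n = 1 + 8,000,000 × r / 82,934, so n = ln(1 + 8,000,000·r/82,934) / ln(1+r) = 27.85.
Round up to a whole number of payments: n = 28.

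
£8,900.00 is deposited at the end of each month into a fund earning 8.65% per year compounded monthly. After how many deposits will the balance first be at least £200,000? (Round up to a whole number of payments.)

Periodic rate r = 0.0865/12 per month; n is counted in months.
Ordinary annuity FV: 200,000 = 8,900 × [((1+r)^n − 1)/r].
(1+r)^n = 1 + 200,000 × r / 8,900, so n = ln(1 + 200,000·r/8,900) / ln(1+r) = 20.90.
Round up to a whole number of payments: n = 21.

21 payments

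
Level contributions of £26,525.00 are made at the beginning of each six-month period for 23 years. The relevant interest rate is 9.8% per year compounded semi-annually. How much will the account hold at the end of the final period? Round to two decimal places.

This is an annuity due: 46 deposits of £26,525.00 at the beginning of each six-month period.
Periodic rate r = 0.098/2 per half-year; n is counted in half-years.
FV = PMT × [((1+r)^n − 1)/r] × (1+r) = 26,525 × [(1+r)^46 − 1] / r × (1+r) = £4,559,667.23

£4,559,667.23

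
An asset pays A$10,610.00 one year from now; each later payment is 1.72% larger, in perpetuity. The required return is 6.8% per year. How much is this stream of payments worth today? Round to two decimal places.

A$208,858.27

Periodic rate r = 0.068 per year.
Growing perpetuity (Gordon): PV = PMT₁ / (r − g) = 10,610 / (r − 0.0172) = A$208,858.27.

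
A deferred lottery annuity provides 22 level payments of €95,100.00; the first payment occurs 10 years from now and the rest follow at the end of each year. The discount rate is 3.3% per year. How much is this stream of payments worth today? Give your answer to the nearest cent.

Ordinary annuity of 22 payments, first payment at period 10.
Periodic rate r = 0.033 per year.
The ordinary-annuity PV formula values the stream one period before the first payment (period 9); discount that back 9 periods:
PV₀ = 95,100 × [1 − (1+r)^−22] / r × (1+r)^−9 = €1,098,299.66

€1,098,299.66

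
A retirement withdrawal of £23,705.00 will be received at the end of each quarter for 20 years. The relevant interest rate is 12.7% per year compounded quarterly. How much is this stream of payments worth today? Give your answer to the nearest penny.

£685,359.67

This is an ordinary annuity: 80 payments of £23,705.00 at the end of each quarter.
Periodic rate r = 0.127/4 per quarter; n is counted in quarters.
PV = PMT × [(1 − (1+r)^−n)/r] = 23,705 × [1 − (1+r)^−80] / r = £685,359.67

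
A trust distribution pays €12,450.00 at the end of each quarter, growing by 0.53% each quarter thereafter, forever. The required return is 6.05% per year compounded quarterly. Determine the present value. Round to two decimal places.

€1,267,175.57

Periodic rate r = 0.0605/4 per quarter.
Growing perpetuity (Gordon): PV = PMT₁ / (r − g) = 12,450 / (r − 0.0053) = €1,267,175.57.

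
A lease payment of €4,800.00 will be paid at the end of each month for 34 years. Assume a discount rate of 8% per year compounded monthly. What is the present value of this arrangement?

€672,140.11

This is an ordinary annuity: 408 payments of €4,800.00 at the end of each month.
Periodic rate r = 0.08/12 per month; n is counted in months.
PV = PMT × [(1 − (1+r)^−n)/r] = 4,800 × [1 − (1+r)^−408] / r = €672,140.11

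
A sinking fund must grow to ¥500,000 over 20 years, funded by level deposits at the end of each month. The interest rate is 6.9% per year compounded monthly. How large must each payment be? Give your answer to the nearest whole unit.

Level ordinary annuity; solve FV = PMT × [((1+r)^n − 1)/r] for PMT.
Periodic rate r = 0.069/12 per month; n is counted in months.
With n = 240: PMT = 500,000 / ([((1+r)^n − 1)/r]) = ¥972

¥972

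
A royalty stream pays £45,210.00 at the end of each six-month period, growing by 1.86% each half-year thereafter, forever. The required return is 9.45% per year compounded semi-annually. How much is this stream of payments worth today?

£1,578,010.47

Periodic rate r = 0.0945/2 per half-year.
Growing perpetuity (Gordon): PV = PMT₁ / (r − g) = 45,210 / (r − 0.0186) = £1,578,010.47.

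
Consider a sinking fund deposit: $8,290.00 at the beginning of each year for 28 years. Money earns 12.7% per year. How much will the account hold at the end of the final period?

$2,018,351.05

This is an annuity due: 28 deposits of $8,290.00 at the beginning of each year.
Periodic rate r = 0.127 per year.
FV = PMT × [((1+r)^n − 1)/r] × (1+r) = 8,290 × [(1+r)^28 − 1] / r × (1+r) = $2,018,351.05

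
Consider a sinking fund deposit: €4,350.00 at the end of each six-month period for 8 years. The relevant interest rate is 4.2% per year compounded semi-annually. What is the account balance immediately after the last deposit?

This is an ordinary annuity: 16 deposits of €4,350.00 at the end of each six-month period.
Periodic rate r = 0.042/2 per half-year; n is counted in half-years.
FV = PMT × [((1+r)^n − 1)/r] = 4,350 × [(1+r)^16 − 1] / r = €81,713.44

€81,713.44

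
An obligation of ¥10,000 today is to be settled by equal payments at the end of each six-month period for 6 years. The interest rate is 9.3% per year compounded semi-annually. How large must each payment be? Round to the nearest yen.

¥1,106

Level ordinary annuity; solve PV = PMT × [(1 − (1+r)^−n)/r] for PMT.
Periodic rate r = 0.093/2 per half-year; n is counted in half-years.
With n = 12: PMT = 10,000 / ([(1 − (1+r)^−n)/r]) = ¥1,106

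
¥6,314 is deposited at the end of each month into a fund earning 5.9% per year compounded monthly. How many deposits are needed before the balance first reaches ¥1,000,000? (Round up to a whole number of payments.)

118 payments

Periodic rate r = 0.059/12 per month; n is counted in months.
Ordinary annuity FV: 1,000,000 = 6,314 × [((1+r)^n − 1)/r].
(1+r)^n = 1 + 1,000,000 × r / 6,314, so n = ln(1 + 1,000,000·r/6,314) / ln(1+r) = 117.42.
Round up to a whole number of payments: n = 118.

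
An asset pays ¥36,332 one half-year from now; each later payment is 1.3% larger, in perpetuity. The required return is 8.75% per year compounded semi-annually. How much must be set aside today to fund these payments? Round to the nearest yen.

¥1,181,528

Periodic rate r = 0.0875/2 per half-year.
Growing perpetuity (Gordon): PV = PMT₁ / (r − g) = 36,332 / (r − 0.013) = ¥1,181,528.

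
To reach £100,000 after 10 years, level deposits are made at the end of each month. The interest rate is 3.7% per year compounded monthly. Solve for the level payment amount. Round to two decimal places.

£689.92

Level ordinary annuity; solve FV = PMT × [((1+r)^n − 1)/r] for PMT.
Periodic rate r = 0.037/12 per month; n is counted in months.
With n = 120: PMT = 100,000 / ([((1+r)^n − 1)/r]) = £689.92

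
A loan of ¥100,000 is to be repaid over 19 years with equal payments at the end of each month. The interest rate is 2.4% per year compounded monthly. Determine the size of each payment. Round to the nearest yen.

Level ordinary annuity; solve PV = PMT × [(1 − (1+r)^−n)/r] for PMT.
Periodic rate r = 0.024/12 per month; n is counted in months.
With n = 228: PMT = 100,000 / ([(1 − (1+r)^−n)/r]) = ¥547

¥547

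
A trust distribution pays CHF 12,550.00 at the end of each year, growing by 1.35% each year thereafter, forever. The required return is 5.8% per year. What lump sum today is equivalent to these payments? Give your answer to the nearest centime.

Periodic rate r = 0.058 per year.
Growing perpetuity (Gordon): PV = PMT₁ / (r − g) = 12,550 / (r − 0.0135) = CHF 282,022.47.

CHF 282,022.47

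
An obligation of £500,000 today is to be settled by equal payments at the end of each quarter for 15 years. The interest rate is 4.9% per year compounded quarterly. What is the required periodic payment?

Level ordinary annuity; solve PV = PMT × [(1 − (1+r)^−n)/r] for PMT.
Periodic rate r = 0.049/4 per quarter; n is counted in quarters.
With n = 60: PMT = 500,000 / ([(1 − (1+r)^−n)/r]) = £11,816.37

£11,816.37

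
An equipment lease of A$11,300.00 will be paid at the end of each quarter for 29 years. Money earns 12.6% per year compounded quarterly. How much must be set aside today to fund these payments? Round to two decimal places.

A$348,905.06

This is an ordinary annuity: 116 payments of A$11,300.00 at the end of each quarter.
Periodic rate r = 0.126/4 per quarter; n is counted in quarters.
PV = PMT × [(1 − (1+r)^−n)/r] = 11,300 × [1 − (1+r)^−116] / r = A$348,905.06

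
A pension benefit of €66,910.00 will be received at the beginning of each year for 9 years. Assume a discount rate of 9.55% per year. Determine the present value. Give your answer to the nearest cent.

€429,793.53

This is an annuity due: 9 payments of €66,910.00 at the beginning of each year.
Periodic rate r = 0.0955 per year.
PV = PMT × [(1 − (1+r)^−n)/r] × (1+r) = 66,910 × [1 − (1+r)^−9] / r × (1+r) = €429,793.53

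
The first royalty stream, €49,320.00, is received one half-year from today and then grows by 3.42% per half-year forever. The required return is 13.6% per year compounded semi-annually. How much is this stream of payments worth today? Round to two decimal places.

€1,459,171.60

Periodic rate r = 0.136/2 per half-year.
Growing perpetuity (Gordon): PV = PMT₁ / (r − g) = 49,320 / (r − 0.0342) = €1,459,171.60.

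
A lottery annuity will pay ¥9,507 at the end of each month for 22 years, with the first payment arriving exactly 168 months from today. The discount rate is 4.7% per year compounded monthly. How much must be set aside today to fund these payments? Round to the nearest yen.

Ordinary annuity of 264 payments, first payment at period 168.
Periodic rate r = 0.047/12 per month; n is counted in months.
The ordinary-annuity PV formula values the stream one period before the first payment (period 167); discount that back 167 periods:
PV₀ = 9,507 × [1 − (1+r)^−264] / r × (1+r)^−167 = ¥813,392

¥813,392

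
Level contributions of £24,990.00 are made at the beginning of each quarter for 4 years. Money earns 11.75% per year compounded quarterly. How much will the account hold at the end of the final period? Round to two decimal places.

£515,968.12

This is an annuity due: 16 deposits of £24,990.00 at the beginning of each quarter.
Periodic rate r = 0.1175/4 per quarter; n is counted in quarters.
FV = PMT × [((1+r)^n − 1)/r] × (1+r) = 24,990 × [(1+r)^16 − 1] / r × (1+r) = £515,968.12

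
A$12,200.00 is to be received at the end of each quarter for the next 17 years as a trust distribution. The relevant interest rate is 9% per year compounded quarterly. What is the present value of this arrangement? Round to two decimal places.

A$422,803.68

This is an ordinary annuity: 68 payments of A$12,200.00 at the end of each quarter.
Periodic rate r = 0.09/4 per quarter; n is counted in quarters.
PV = PMT × [(1 − (1+r)^−n)/r] = 12,200 × [1 − (1+r)^−68] / r = A$422,803.68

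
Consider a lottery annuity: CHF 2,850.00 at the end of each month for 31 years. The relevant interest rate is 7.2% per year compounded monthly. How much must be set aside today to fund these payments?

This is an ordinary annuity: 372 payments of CHF 2,850.00 at the end of each month.
Periodic rate r = 0.072/12 per month; n is counted in months.
PV = PMT × [(1 − (1+r)^−n)/r] = 2,850 × [1 − (1+r)^−372] / r = CHF 423,684.95

CHF 423,684.95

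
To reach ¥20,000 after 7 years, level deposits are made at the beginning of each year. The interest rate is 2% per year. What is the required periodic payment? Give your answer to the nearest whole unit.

¥2,637

Level annuity due; solve FV = PMT × [((1+r)^n − 1)/r] × (1+r) for PMT.
Periodic rate r = 0.02 per year.
With n = 7: PMT = 20,000 / ([((1+r)^n − 1)/r] × (1+r)) = ¥2,637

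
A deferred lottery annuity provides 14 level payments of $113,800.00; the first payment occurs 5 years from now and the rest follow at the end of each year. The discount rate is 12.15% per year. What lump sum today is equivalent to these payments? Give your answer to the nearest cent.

Ordinary annuity of 14 payments, first payment at period 5.
Periodic rate r = 0.1215 per year.
The ordinary-annuity PV formula values the stream one period before the first payment (period 4); discount that back 4 periods:
PV₀ = 113,800 × [1 − (1+r)^−14] / r × (1+r)^−4 = $473,165.08

$473,165.08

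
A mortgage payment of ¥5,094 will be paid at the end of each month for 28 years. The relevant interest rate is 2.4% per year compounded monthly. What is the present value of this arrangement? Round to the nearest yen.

¥1,245,409

This is an ordinary annuity: 336 payments of ¥5,094 at the end of each month.
Periodic rate r = 0.024/12 per month; n is counted in months.
PV = PMT × [(1 − (1+r)^−n)/r] = 5,094 × [1 − (1+r)^−336] / r = ¥1,245,409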